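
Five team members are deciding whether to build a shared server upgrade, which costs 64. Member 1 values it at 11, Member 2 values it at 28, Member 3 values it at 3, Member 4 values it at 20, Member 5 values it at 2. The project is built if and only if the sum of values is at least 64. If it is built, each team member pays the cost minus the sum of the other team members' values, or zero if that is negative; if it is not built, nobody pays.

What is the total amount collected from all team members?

Total value 64 ≥ cost 64, so it is built.
Member 1: others sum to 53; max(0, 64 - 53) = 11.
Member 2: others sum to 36; max(0, 64 - 36) = 28.
Member 3: others sum to 61; max(0, 64 - 61) = 3.
Member 4: others sum to 44; max(0, 64 - 44) = 20.
Member 5: others sum to 62; max(0, 64 - 62) = 2.
Total collected = 11 + 28 + 3 + 20 + 2 = 64.

64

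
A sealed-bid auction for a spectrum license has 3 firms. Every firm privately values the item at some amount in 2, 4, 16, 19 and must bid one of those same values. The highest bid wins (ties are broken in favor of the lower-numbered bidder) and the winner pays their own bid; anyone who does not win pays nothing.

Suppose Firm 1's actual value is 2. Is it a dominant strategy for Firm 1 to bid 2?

Yes

Check each profile of the others' bids and compare truth against every alternative bid.
Others bid (2, 2): truth gives 0, best alternative gives -2.
Others bid (2, 4): truth gives 0, best alternative gives -2.
Others bid (4, 2): truth gives 0, best alternative gives -2.
Others bid (4, 4): truth gives 0, best alternative gives -2.
Others bid (2, 16): truth gives 0, best alternative gives 0.
Others bid (2, 19): truth gives 0, best alternative gives 0.
(Remaining 10 profiles checked similarly; truth is weakly best in each.)
In every case the truthful bid is at least as good as any alternative, so it is a dominant strategy.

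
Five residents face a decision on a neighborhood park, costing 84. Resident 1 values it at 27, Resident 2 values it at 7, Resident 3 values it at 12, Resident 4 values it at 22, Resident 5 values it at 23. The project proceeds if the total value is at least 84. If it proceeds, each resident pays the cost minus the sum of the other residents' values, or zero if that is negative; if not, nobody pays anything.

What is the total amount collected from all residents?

56

Total value 91 ≥ cost 84, so it is built.
Resident 1: others sum to 64; max(0, 84 - 64) = 20.
Resident 2: others sum to 84; max(0, 84 - 84) = 0.
Resident 3: others sum to 79; max(0, 84 - 79) = 5.
Resident 4: others sum to 69; max(0, 84 - 69) = 15.
Resident 5: others sum to 68; max(0, 84 - 68) = 16.
Total collected = 20 + 0 + 5 + 15 + 16 = 56.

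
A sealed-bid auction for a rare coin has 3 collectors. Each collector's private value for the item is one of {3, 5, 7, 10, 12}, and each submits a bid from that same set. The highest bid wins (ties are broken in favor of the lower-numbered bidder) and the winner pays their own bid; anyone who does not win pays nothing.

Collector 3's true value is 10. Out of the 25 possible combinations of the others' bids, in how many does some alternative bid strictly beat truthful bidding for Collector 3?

Others bid (3, 3): truth gives 0; bid 5 gives 5 > 0. Violating.
Others bid (3, 5): truth gives 0; bid 7 gives 3 > 0. Violating.
Others bid (5, 3): truth gives 0; bid 7 gives 3 > 0. Violating.
Others bid (5, 5): truth gives 0; bid 7 gives 3 > 0. Violating.
Others bid (3, 7): truth gives 0; no alternative beats it.
Others bid (3, 10): truth gives 0; no alternative beats it.
(Checking all 25 profiles: 4 have a profitable deviation, 21 do not.)

4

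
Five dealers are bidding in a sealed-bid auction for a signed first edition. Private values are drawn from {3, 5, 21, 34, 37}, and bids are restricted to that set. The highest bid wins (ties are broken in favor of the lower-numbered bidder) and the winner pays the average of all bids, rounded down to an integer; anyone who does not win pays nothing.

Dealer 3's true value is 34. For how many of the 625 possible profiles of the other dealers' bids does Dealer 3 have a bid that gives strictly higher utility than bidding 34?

288

Others bid (3, 3, 3, 3): truth gives 25; bid 5 gives 31 > 25. Violating.
Others bid (3, 3, 3, 5): truth gives 25; bid 5 gives 31 > 25. Violating.
Others bid (3, 3, 3, 21): truth gives 22; bid 21 gives 24 > 22. Violating.
Others bid (3, 3, 3, 37): truth gives 0; bid 37 gives 18 > 0. Violating.
Others bid (3, 3, 3, 34): truth gives 19; no alternative beats it.
Others bid (3, 3, 5, 34): truth gives 19; no alternative beats it.
(Checking all 625 profiles: 288 have a profitable deviation, 337 do not.)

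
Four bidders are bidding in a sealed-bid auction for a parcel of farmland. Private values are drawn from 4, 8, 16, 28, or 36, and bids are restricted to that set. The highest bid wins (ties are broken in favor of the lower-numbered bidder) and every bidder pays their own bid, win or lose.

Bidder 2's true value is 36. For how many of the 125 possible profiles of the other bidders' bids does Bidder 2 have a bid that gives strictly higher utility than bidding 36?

73

Others bid (4, 4, 4): truth gives 0; bid 8 gives 28 > 0. Violating.
Others bid (4, 4, 8): truth gives 0; bid 8 gives 28 > 0. Violating.
Others bid (4, 4, 16): truth gives 0; bid 16 gives 20 > 0. Violating.
Others bid (4, 4, 28): truth gives 0; bid 28 gives 8 > 0. Violating.
Others bid (4, 4, 36): truth gives 0; no alternative beats it.
Others bid (4, 8, 36): truth gives 0; no alternative beats it.
(Checking all 125 profiles: 73 have a profitable deviation, 52 do not.)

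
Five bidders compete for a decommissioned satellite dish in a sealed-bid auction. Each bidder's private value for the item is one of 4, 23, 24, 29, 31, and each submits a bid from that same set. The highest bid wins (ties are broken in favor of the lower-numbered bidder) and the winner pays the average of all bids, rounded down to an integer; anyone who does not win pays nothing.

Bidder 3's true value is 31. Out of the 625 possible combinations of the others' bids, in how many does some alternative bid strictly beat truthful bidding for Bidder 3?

108

Others bid (4, 4, 4, 4): truth gives 22; bid 23 gives 24 > 22. Violating.
Others bid (4, 4, 4, 23): truth gives 18; bid 23 gives 20 > 18. Violating.
Others bid (4, 4, 4, 24): truth gives 18; bid 24 gives 19 > 18. Violating.
Others bid (4, 4, 23, 4): truth gives 18; bid 23 gives 20 > 18. Violating.
Others bid (4, 4, 4, 29): truth gives 17; no alternative beats it.
Others bid (4, 4, 4, 31): truth gives 17; no alternative beats it.
(Checking all 625 profiles: 108 have a profitable deviation, 517 do not.)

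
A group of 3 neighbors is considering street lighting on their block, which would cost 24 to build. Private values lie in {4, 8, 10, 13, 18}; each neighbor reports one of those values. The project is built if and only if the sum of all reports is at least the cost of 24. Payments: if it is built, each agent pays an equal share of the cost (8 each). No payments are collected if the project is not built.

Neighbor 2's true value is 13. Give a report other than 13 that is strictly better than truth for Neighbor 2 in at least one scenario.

18

Suppose Neighbor 1 reports 4 and Neighbor 3 reports 4.
Report 13: project not built, utility 0.
Report 18: project built, pays 8, utility 13 - 8 = 5.
So reporting 18 beats truth here (5 > 0).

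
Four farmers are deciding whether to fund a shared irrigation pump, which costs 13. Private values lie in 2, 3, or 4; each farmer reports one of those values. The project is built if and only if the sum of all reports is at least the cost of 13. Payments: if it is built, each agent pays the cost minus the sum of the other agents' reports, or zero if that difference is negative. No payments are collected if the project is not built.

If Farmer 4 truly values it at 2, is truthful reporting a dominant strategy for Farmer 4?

Check each profile of the others' reports and compare truth against every alternative report.
Others report (2, 4, 4): truth gives 0, best alternative gives -1.
Others report (3, 3, 4): truth gives 0, best alternative gives -1.
Others report (3, 4, 3): truth gives 0, best alternative gives -1.
Others report (4, 2, 4): truth gives 0, best alternative gives -1.
Others report (4, 3, 3): truth gives 0, best alternative gives -1.
Others report (4, 4, 2): truth gives 0, best alternative gives -1.
(Remaining 21 profiles checked similarly; truth is weakly best in each.)
In every case the truthful report is at least as good as any alternative, so it is a dominant strategy.

Yes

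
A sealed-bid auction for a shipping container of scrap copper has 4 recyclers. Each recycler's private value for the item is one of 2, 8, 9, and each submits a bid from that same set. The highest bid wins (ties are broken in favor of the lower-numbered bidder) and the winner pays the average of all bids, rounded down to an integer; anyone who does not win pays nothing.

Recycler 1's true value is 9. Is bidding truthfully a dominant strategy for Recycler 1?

Consider the case where Recycler 2 bids 2, Recycler 3 bids 2 and Recycler 4 bids 2.
Truthful bid 9: wins, pays 3, utility 9 - 3 = 6.
Bid 2 instead: wins, pays 2, utility 9 - 2 = 7.
Since 7 > 6, bidding 2 is strictly better here, so truthful bidding is not dominant.

No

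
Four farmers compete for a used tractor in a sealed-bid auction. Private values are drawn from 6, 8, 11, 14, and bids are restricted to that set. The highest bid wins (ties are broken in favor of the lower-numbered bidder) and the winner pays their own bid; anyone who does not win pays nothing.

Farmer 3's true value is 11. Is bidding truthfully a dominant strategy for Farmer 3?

Consider the case where Farmer 1 bids 6, Farmer 2 bids 6 and Farmer 4 bids 6.
Truthful bid 11: wins, pays 11, utility 11 - 11 = 0.
Bid 8 instead: wins, pays 8, utility 11 - 8 = 3.
Since 3 > 0, bidding 8 is strictly better here, so truthful bidding is not dominant.

No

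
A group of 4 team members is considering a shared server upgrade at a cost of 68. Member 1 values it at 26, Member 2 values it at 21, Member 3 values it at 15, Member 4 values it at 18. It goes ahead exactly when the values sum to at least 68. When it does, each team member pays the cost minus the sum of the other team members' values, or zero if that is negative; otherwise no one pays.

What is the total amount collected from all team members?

Total value 80 ≥ cost 68, so it is built.
Member 1: others sum to 54; max(0, 68 - 54) = 14.
Member 2: others sum to 59; max(0, 68 - 59) = 9.
Member 3: others sum to 65; max(0, 68 - 65) = 3.
Member 4: others sum to 62; max(0, 68 - 62) = 6.
Total collected = 14 + 9 + 3 + 6 = 32.

32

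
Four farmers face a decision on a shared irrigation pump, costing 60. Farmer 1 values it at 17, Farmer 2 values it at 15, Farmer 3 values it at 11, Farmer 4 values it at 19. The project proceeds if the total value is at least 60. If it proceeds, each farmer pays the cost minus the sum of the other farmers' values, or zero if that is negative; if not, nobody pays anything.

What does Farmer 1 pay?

15

Total value 62 ≥ cost 60, so the project is built.
The other farmers' values sum to 45.
Cost minus that sum is 60 - 45 = 15.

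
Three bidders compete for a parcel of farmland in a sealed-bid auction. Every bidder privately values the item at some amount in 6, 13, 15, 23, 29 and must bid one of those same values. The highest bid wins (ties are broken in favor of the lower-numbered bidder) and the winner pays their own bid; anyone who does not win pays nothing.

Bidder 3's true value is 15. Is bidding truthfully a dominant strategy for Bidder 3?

Consider the case where Bidder 1 bids 6 and Bidder 2 bids 6.
Truthful bid 15: wins, pays 15, utility 15 - 15 = 0.
Bid 13 instead: wins, pays 13, utility 15 - 13 = 2.
Since 2 > 0, bidding 13 is strictly better here, so truthful bidding is not dominant.

No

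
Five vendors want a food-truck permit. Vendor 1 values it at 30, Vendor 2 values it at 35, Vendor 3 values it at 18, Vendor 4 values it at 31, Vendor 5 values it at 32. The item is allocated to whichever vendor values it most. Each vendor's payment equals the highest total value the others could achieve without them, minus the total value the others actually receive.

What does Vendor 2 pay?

Vendor 2 has the highest value and receives the item.
Without Vendor 2, the item would go to the next-highest value, 32, so the others could achieve 32.
With Vendor 2 present and winning, the others receive nothing, so their total is 0.
Payment = 32 - 0 = 32.

32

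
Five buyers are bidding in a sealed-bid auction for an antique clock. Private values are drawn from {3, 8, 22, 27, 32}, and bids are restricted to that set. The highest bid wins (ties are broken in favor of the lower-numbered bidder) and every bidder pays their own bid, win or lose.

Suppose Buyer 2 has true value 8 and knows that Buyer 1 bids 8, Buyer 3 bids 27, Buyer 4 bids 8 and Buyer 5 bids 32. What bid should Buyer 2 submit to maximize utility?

Bid 3: loses but pays 3, utility -3.
Bid 8: loses but pays 8, utility -8.
Bid 22: loses but pays 22, utility -22.
Bid 27: loses but pays 27, utility -27.
Bid 32: wins, pays 32, utility 8 - 32 = -24.
The best choice is 3 with utility -3.

3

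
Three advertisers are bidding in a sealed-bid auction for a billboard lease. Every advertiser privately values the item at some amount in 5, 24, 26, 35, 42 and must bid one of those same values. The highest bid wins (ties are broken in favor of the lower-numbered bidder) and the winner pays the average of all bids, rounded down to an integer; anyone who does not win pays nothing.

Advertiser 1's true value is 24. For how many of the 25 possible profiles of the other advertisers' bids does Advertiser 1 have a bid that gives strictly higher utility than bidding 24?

3

Others bid (5, 5): truth gives 13; bid 5 gives 19 > 13. Violating.
Others bid (5, 26): truth gives 0; bid 26 gives 5 > 0. Violating.
Others bid (26, 5): truth gives 0; bid 26 gives 5 > 0. Violating.
Others bid (5, 24): truth gives 7; no alternative beats it.
Others bid (5, 35): truth gives 0; no alternative beats it.
(Checking all 25 profiles: 3 have a profitable deviation, 22 do not.)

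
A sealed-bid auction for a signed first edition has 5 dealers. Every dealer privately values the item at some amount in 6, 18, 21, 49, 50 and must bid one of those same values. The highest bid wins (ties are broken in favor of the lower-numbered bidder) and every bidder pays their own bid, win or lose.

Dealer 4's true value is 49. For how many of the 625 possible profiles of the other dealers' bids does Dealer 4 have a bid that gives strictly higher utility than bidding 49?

Others bid (6, 6, 6, 6): truth gives 0; bid 18 gives 31 > 0. Violating.
Others bid (6, 6, 6, 18): truth gives 0; bid 18 gives 31 > 0. Violating.
Others bid (6, 6, 6, 21): truth gives 0; bid 21 gives 28 > 0. Violating.
Others bid (6, 6, 6, 50): truth gives -49; bid 50 gives -1 > -49. Violating.
Others bid (6, 6, 6, 49): truth gives 0; no alternative beats it.
Others bid (6, 6, 18, 49): truth gives 0; no alternative beats it.
(Checking all 625 profiles: 541 have a profitable deviation, 84 do not.)

541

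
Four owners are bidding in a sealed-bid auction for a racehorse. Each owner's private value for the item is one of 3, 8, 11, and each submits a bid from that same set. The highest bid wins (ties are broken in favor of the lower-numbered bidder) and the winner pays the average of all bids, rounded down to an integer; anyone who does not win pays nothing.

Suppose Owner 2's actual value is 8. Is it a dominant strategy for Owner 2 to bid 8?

Consider the case where Owner 1 bids 3, Owner 3 bids 3 and Owner 4 bids 11.
Truthful bid 8: loses, pays 0, utility 0.
Bid 11 instead: wins, pays 7, utility 8 - 7 = 1.
Since 1 > 0, bidding 11 is strictly better here, so truthful bidding is not dominant.

No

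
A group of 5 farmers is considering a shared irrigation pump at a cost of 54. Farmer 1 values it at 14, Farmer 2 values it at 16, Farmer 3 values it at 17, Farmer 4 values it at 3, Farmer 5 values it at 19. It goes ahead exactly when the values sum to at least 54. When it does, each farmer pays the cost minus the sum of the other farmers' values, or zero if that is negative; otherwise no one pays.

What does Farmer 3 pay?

Total value 69 ≥ cost 54, so the project is built.
The other farmers' values sum to 52.
Cost minus that sum is 54 - 52 = 2.

2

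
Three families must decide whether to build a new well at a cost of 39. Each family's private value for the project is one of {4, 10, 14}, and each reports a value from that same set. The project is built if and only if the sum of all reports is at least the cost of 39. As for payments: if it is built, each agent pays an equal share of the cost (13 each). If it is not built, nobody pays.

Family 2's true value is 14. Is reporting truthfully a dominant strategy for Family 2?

Check each profile of the others' reports and compare truth against every alternative report.
Others report (14, 14): truth gives 1, best alternative gives 0.
Others report (4, 4): truth gives 0, best alternative gives 0.
Others report (4, 10): truth gives 0, best alternative gives 0.
Others report (4, 14): truth gives 0, best alternative gives 0.
Others report (10, 4): truth gives 0, best alternative gives 0.
Others report (10, 10): truth gives 0, best alternative gives 0.
(Remaining 3 profiles checked similarly; truth is weakly best in each.)
In every case the truthful report is at least as good as any alternative, so it is a dominant strategy.

Yes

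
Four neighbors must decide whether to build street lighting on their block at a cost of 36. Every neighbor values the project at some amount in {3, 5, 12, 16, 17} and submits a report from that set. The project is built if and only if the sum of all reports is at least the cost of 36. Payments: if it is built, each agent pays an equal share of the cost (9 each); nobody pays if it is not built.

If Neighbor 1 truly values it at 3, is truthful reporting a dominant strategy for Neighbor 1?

Yes

Check each profile of the others' reports and compare truth against every alternative report.
Others report (3, 12, 16): truth gives 0, best alternative gives -6.
Others report (3, 12, 17): truth gives 0, best alternative gives -6.
Others report (3, 16, 12): truth gives 0, best alternative gives -6.
Others report (3, 17, 12): truth gives 0, best alternative gives -6.
Others report (12, 3, 16): truth gives 0, best alternative gives -6.
Others report (12, 3, 17): truth gives 0, best alternative gives -6.
(Remaining 119 profiles checked similarly; truth is weakly best in each.)
In every case the truthful report is at least as good as any alternative, so it is a dominant strategy.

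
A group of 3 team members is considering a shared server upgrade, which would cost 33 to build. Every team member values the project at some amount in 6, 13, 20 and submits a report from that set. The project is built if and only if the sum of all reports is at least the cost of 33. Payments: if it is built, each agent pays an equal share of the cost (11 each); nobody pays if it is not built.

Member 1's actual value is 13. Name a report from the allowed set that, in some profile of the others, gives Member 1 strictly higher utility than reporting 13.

Suppose Member 2 reports 6 and Member 3 reports 13.
Report 13: project not built, utility 0.
Report 20: project built, pays 11, utility 13 - 11 = 2.
So reporting 20 beats truth here (2 > 0).

20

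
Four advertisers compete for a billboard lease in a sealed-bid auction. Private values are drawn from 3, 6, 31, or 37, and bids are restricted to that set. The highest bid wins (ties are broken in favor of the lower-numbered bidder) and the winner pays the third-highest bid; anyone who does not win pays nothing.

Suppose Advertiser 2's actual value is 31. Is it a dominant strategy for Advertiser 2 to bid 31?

No

Consider the case where Advertiser 1 bids 3, Advertiser 3 bids 3 and Advertiser 4 bids 37.
Truthful bid 31: loses, pays 0, utility 0.
Bid 37 instead: wins, pays 3, utility 31 - 3 = 28.
Since 28 > 0, bidding 37 is strictly better here, so truthful bidding is not dominant.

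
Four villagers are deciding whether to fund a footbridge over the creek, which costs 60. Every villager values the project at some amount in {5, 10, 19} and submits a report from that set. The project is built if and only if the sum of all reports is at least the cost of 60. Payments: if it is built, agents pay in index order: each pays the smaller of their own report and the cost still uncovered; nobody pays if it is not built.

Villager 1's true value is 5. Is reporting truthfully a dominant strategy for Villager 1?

Check each profile of the others' reports and compare truth against every alternative report.
Others report (19, 19, 19): truth gives 0, best alternative gives -5.
Others report (5, 5, 5): truth gives 0, best alternative gives 0.
Others report (5, 5, 10): truth gives 0, best alternative gives 0.
Others report (5, 5, 19): truth gives 0, best alternative gives 0.
Others report (5, 10, 5): truth gives 0, best alternative gives 0.
Others report (5, 10, 10): truth gives 0, best alternative gives 0.
(Remaining 21 profiles checked similarly; truth is weakly best in each.)
In every case the truthful report is at least as good as any alternative, so it is a dominant strategy.

Yes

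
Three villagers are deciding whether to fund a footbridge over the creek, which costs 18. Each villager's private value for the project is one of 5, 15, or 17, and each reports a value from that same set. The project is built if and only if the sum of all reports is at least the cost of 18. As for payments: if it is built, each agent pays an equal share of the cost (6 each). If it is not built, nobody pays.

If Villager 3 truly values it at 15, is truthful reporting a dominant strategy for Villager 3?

Yes

Check each profile of the others' reports and compare truth against every alternative report.
Others report (5, 5): truth gives 9, best alternative gives 9.
Others report (5, 15): truth gives 9, best alternative gives 9.
Others report (5, 17): truth gives 9, best alternative gives 9.
Others report (15, 5): truth gives 9, best alternative gives 9.
Others report (15, 15): truth gives 9, best alternative gives 9.
Others report (15, 17): truth gives 9, best alternative gives 9.
(Remaining 3 profiles checked similarly; truth is weakly best in each.)
In every case the truthful report is at least as good as any alternative, so it is a dominant strategy.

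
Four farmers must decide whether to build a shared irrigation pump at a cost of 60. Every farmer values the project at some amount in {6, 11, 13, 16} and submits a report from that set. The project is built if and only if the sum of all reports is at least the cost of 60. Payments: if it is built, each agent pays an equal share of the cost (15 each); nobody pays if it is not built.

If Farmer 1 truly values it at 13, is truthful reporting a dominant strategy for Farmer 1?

No

Consider the case where Farmer 2 reports 16, Farmer 3 reports 16 and Farmer 4 reports 16.
Truthful report 13: project built, pays 15, utility 13 - 15 = -2.
Report 6 instead: project not built, utility 0.
Since 0 > -2, reporting 6 is strictly better here, so truthful reporting is not dominant.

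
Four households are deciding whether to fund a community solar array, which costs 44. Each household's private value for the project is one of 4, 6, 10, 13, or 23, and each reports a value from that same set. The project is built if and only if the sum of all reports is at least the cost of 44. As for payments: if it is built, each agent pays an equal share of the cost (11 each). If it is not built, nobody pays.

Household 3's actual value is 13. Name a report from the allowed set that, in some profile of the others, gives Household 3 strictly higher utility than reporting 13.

23

Suppose Household 1 reports 4, Household 2 reports 4 and Household 4 reports 13.
Report 13: project not built, utility 0.
Report 23: project built, pays 11, utility 13 - 11 = 2.
So reporting 23 beats truth here (2 > 0).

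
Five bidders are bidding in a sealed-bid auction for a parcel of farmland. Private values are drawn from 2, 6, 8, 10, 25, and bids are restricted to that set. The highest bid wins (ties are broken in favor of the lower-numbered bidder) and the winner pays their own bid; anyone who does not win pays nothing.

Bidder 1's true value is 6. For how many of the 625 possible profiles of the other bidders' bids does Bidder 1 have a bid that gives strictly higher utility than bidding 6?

1

Others bid (2, 2, 2, 2): truth gives 0; bid 2 gives 4 > 0. Violating.
Others bid (2, 2, 2, 6): truth gives 0; no alternative beats it.
Others bid (2, 2, 2, 8): truth gives 0; no alternative beats it.
(Checking all 625 profiles: 1 has a profitable deviation, 624 do not.)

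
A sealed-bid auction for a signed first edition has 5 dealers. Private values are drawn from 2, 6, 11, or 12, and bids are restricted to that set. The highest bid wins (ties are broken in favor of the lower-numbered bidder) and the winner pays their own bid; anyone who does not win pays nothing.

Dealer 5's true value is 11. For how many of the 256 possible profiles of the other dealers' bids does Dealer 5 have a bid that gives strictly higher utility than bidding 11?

1

Others bid (2, 2, 2, 2): truth gives 0; bid 6 gives 5 > 0. Violating.
Others bid (2, 2, 2, 6): truth gives 0; no alternative beats it.
Others bid (2, 2, 2, 11): truth gives 0; no alternative beats it.
(Checking all 256 profiles: 1 has a profitable deviation, 255 do not.)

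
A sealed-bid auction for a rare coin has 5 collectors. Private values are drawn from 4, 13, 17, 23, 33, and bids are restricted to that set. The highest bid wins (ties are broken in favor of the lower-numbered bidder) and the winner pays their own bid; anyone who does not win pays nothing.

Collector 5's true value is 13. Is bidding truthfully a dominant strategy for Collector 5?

Check each profile of the others' bids and compare truth against every alternative bid.
Others bid (4, 4, 4, 4): truth gives 0, best alternative gives 0.
Others bid (4, 4, 4, 13): truth gives 0, best alternative gives 0.
Others bid (4, 4, 4, 17): truth gives 0, best alternative gives 0.
Others bid (4, 4, 4, 23): truth gives 0, best alternative gives 0.
Others bid (4, 4, 4, 33): truth gives 0, best alternative gives 0.
Others bid (4, 4, 13, 4): truth gives 0, best alternative gives 0.
(Remaining 619 profiles checked similarly; truth is weakly best in each.)
In every case the truthful bid is at least as good as any alternative, so it is a dominant strategy.

Yes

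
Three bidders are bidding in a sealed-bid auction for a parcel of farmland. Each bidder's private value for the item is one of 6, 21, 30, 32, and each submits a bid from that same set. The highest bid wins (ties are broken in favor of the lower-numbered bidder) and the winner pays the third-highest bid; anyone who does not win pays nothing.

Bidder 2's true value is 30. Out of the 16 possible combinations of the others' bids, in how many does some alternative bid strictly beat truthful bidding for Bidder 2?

Others bid (6, 32): truth gives 0; bid 32 gives 24 > 0. Violating.
Others bid (21, 32): truth gives 0; bid 32 gives 9 > 0. Violating.
Others bid (30, 6): truth gives 0; bid 32 gives 24 > 0. Violating.
Others bid (30, 21): truth gives 0; bid 32 gives 9 > 0. Violating.
Others bid (6, 6): truth gives 24; no alternative beats it.
Others bid (6, 21): truth gives 24; no alternative beats it.
(Checking all 16 profiles: 4 have a profitable deviation, 12 do not.)

4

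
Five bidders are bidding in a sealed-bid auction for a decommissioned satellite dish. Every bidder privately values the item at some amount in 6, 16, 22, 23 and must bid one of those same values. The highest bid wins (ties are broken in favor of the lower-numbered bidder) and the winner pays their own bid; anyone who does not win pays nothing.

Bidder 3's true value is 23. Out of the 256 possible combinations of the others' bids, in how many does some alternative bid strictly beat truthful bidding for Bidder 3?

Others bid (6, 6, 6, 6): truth gives 0; bid 16 gives 7 > 0. Violating.
Others bid (6, 6, 6, 16): truth gives 0; bid 16 gives 7 > 0. Violating.
Others bid (6, 6, 6, 22): truth gives 0; bid 22 gives 1 > 0. Violating.
Others bid (6, 6, 16, 6): truth gives 0; bid 16 gives 7 > 0. Violating.
Others bid (6, 6, 6, 23): truth gives 0; no alternative beats it.
Others bid (6, 6, 16, 23): truth gives 0; no alternative beats it.
(Checking all 256 profiles: 36 have a profitable deviation, 220 do not.)

36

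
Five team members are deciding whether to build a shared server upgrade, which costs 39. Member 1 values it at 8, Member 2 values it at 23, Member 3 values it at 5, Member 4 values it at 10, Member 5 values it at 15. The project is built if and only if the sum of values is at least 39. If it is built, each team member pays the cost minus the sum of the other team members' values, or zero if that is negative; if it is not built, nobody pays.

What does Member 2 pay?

1

Total value 61 ≥ cost 39, so the project is built.
The other team members' values sum to 38.
Cost minus that sum is 39 - 38 = 1.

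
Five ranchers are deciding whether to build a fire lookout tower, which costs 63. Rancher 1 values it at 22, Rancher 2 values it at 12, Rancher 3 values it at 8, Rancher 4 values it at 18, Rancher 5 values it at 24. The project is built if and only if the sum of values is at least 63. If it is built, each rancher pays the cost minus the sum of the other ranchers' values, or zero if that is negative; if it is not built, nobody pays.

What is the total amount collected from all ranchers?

4

Total value 84 ≥ cost 63, so it is built.
Rancher 1: others sum to 62; max(0, 63 - 62) = 1.
Rancher 2: others sum to 72; max(0, 63 - 72) = 0.
Rancher 3: others sum to 76; max(0, 63 - 76) = 0.
Rancher 4: others sum to 66; max(0, 63 - 66) = 0.
Rancher 5: others sum to 60; max(0, 63 - 60) = 3.
Total collected = 1 + 0 + 0 + 0 + 3 = 4.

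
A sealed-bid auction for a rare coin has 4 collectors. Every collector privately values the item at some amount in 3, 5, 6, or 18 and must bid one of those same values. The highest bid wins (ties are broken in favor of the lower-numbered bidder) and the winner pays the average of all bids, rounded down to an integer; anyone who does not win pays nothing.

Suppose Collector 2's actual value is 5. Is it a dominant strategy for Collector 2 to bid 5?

Consider the case where Collector 1 bids 3, Collector 3 bids 3 and Collector 4 bids 6.
Truthful bid 5: loses, pays 0, utility 0.
Bid 6 instead: wins, pays 4, utility 5 - 4 = 1.
Since 1 > 0, bidding 6 is strictly better here, so truthful bidding is not dominant.

No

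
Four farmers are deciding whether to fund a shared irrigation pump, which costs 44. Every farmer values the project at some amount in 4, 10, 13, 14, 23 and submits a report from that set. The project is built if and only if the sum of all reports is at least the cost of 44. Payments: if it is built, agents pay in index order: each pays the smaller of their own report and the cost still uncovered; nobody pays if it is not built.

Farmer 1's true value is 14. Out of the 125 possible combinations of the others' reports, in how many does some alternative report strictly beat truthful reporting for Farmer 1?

Others report (4, 4, 23): truth gives 0; report 13 gives 1 > 0. Violating.
Others report (4, 10, 23): truth gives 0; report 10 gives 4 > 0. Violating.
Others report (4, 13, 14): truth gives 0; report 13 gives 1 > 0. Violating.
Others report (4, 13, 23): truth gives 0; report 4 gives 10 > 0. Violating.
Others report (4, 4, 4): truth gives 0; no alternative beats it.
Others report (4, 4, 10): truth gives 0; no alternative beats it.
(Checking all 125 profiles: 96 have a profitable deviation, 29 do not.)

96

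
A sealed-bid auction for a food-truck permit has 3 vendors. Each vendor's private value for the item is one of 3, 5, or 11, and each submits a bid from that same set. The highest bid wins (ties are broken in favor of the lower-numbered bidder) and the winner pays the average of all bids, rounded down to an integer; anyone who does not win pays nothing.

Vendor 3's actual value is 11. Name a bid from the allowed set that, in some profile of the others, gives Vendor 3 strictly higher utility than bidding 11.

Suppose Vendor 1 bids 3 and Vendor 2 bids 3.
Bid 11: wins, pays 5, utility 11 - 5 = 6.
Bid 5: wins, pays 3, utility 11 - 3 = 8.
So bidding 5 beats truth here (8 > 6).

5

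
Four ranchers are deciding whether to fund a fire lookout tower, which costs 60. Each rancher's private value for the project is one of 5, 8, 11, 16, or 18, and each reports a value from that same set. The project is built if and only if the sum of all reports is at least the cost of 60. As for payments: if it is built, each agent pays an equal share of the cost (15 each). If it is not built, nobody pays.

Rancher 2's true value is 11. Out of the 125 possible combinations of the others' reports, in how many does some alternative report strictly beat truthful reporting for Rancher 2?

Others report (16, 16, 18): truth gives -4; report 5 gives 0 > -4. Violating.
Others report (16, 18, 16): truth gives -4; report 5 gives 0 > -4. Violating.
Others report (16, 18, 18): truth gives -4; report 5 gives 0 > -4. Violating.
Others report (18, 16, 16): truth gives -4; report 5 gives 0 > -4. Violating.
Others report (5, 5, 5): truth gives 0; no alternative beats it.
Others report (5, 5, 8): truth gives 0; no alternative beats it.
(Checking all 125 profiles: 7 have a profitable deviation, 118 do not.)

7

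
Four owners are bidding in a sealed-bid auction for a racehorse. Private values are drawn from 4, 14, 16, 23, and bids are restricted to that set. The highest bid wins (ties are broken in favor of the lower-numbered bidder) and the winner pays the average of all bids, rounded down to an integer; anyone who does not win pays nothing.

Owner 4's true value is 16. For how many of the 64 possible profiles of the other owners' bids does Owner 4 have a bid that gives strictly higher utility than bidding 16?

13

Others bid (4, 4, 4): truth gives 9; bid 14 gives 10 > 9. Violating.
Others bid (4, 4, 16): truth gives 0; bid 23 gives 5 > 0. Violating.
Others bid (4, 14, 16): truth gives 0; bid 23 gives 2 > 0. Violating.
Others bid (4, 16, 4): truth gives 0; bid 23 gives 5 > 0. Violating.
Others bid (4, 4, 14): truth gives 7; no alternative beats it.
Others bid (4, 4, 23): truth gives 0; no alternative beats it.
(Checking all 64 profiles: 13 have a profitable deviation, 51 do not.)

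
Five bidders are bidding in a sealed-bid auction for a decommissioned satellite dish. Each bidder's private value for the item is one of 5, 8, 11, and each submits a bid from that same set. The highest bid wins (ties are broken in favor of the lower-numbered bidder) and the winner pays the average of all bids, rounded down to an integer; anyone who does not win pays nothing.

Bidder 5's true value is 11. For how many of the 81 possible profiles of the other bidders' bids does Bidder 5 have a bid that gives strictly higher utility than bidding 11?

Others bid (5, 5, 5, 5): truth gives 5; bid 8 gives 6 > 5. Violating.
Others bid (5, 5, 5, 8): truth gives 5; no alternative beats it.
Others bid (5, 5, 5, 11): truth gives 0; no alternative beats it.
(Checking all 81 profiles: 1 has a profitable deviation, 80 do not.)

1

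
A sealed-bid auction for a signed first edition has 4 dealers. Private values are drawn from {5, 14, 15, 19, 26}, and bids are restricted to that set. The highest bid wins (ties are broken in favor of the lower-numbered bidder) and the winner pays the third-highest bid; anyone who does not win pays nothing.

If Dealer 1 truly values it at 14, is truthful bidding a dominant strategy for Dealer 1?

No

Consider the case where Dealer 2 bids 5, Dealer 3 bids 5 and Dealer 4 bids 15.
Truthful bid 14: loses, pays 0, utility 0.
Bid 15 instead: wins, pays 5, utility 14 - 5 = 9.
Since 9 > 0, bidding 15 is strictly better here, so truthful bidding is not dominant.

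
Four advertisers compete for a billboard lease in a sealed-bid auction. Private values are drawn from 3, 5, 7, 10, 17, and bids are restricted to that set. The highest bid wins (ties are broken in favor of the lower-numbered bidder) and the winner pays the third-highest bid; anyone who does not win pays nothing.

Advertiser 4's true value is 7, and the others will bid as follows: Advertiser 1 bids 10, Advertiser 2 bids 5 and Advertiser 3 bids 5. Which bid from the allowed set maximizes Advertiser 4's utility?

17

Bid 3: loses, pays 0, utility 0.
Bid 5: loses, pays 0, utility 0.
Bid 7: loses, pays 0, utility 0.
Bid 10: loses, pays 0, utility 0.
Bid 17: wins, pays 5, utility 7 - 5 = 2.
The best choice is 17 with utility 2.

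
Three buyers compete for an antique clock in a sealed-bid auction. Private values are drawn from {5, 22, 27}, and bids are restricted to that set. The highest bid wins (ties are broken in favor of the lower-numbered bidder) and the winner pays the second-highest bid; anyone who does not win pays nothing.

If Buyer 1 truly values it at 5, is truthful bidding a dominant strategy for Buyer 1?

Check each profile of the others' bids and compare truth against every alternative bid.
Others bid (5, 22): truth gives 0, best alternative gives -17.
Others bid (22, 5): truth gives 0, best alternative gives -17.
Others bid (22, 22): truth gives 0, best alternative gives -17.
Others bid (5, 5): truth gives 0, best alternative gives 0.
Others bid (5, 27): truth gives 0, best alternative gives 0.
Others bid (22, 27): truth gives 0, best alternative gives 0.
(Remaining 3 profiles checked similarly; truth is weakly best in each.)
In every case the truthful bid is at least as good as any alternative, so it is a dominant strategy.

Yes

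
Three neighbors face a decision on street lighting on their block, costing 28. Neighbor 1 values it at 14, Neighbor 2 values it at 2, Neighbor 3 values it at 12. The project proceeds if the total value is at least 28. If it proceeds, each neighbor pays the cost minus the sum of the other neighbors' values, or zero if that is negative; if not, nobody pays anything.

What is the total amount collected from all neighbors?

Total value 28 ≥ cost 28, so it is built.
Neighbor 1: others sum to 14; max(0, 28 - 14) = 14.
Neighbor 2: others sum to 26; max(0, 28 - 26) = 2.
Neighbor 3: others sum to 16; max(0, 28 - 16) = 12.
Total collected = 14 + 2 + 12 = 28.

28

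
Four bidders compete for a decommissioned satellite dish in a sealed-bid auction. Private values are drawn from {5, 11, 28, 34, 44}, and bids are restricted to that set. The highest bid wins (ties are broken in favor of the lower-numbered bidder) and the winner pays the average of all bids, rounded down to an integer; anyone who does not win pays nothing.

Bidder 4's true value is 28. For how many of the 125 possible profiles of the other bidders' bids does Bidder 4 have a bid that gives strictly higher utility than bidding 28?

37

Others bid (5, 5, 5): truth gives 18; bid 11 gives 22 > 18. Violating.
Others bid (5, 5, 28): truth gives 0; bid 34 gives 10 > 0. Violating.
Others bid (5, 5, 34): truth gives 0; bid 44 gives 6 > 0. Violating.
Others bid (5, 11, 28): truth gives 0; bid 34 gives 9 > 0. Violating.
Others bid (5, 5, 11): truth gives 16; no alternative beats it.
Others bid (5, 5, 44): truth gives 0; no alternative beats it.
(Checking all 125 profiles: 37 have a profitable deviation, 88 do not.)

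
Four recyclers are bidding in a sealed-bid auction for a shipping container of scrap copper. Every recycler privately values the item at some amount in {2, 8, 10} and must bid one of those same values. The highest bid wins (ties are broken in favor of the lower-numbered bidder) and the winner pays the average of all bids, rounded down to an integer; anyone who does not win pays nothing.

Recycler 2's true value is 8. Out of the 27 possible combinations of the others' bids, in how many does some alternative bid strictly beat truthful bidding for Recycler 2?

Others bid (2, 2, 10): truth gives 0; bid 10 gives 2 > 0. Violating.
Others bid (2, 8, 10): truth gives 0; bid 10 gives 1 > 0. Violating.
Others bid (2, 10, 2): truth gives 0; bid 10 gives 2 > 0. Violating.
Others bid (2, 10, 8): truth gives 0; bid 10 gives 1 > 0. Violating.
Others bid (2, 2, 2): truth gives 5; no alternative beats it.
Others bid (2, 2, 8): truth gives 3; no alternative beats it.
(Checking all 27 profiles: 9 have a profitable deviation, 18 do not.)

9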